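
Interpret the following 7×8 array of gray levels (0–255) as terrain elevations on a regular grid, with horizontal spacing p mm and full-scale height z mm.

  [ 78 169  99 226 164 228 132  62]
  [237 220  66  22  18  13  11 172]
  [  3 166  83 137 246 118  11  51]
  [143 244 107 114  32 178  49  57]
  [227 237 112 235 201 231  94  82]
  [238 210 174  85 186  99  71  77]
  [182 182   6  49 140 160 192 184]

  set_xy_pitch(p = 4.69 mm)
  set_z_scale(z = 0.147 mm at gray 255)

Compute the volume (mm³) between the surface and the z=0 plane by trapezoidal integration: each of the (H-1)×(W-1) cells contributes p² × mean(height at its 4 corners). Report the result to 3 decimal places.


68.644

height_mm = gray/255 × 0.147; cell vol = 4.69² × mean(4 corners)
unit = 4.69² × 0.147 / (4×255) = 0.00317003 mm³ per gray-sum
row 0: Σ corner-gray over 7 cells = 3285  → 10.4135
row 1: Σ corner-gray over 7 cells = 2685  → 8.5115
row 2: Σ corner-gray over 7 cells = 3224  → 10.2202
row 3: Σ corner-gray over 7 cells = 4177  → 13.2412
row 4: Σ corner-gray over 7 cells = 4494  → 14.2461
row 5: Σ corner-gray over 7 cells = 3789  → 12.0112
Σ rows: total corner-gray = 21654  → 68.6437 mm³


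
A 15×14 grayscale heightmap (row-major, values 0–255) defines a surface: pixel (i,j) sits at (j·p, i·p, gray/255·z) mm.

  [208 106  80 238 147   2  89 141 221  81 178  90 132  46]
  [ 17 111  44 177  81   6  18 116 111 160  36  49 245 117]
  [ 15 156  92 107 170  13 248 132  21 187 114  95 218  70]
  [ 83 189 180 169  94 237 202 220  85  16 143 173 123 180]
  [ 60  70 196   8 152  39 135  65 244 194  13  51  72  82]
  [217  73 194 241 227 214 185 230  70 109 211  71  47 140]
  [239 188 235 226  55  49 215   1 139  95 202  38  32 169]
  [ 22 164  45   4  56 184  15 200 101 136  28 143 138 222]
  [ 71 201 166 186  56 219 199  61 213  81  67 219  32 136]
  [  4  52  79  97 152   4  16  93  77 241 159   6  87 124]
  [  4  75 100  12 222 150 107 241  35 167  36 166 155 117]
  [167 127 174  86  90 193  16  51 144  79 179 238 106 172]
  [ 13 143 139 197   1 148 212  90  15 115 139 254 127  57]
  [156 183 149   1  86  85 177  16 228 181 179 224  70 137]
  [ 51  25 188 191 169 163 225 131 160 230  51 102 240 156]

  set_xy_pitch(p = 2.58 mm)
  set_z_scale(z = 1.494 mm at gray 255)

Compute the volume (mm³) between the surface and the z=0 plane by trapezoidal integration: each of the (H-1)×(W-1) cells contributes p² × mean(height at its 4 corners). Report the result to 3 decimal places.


height_mm = gray/255 × 1.494; cell vol = 2.58² × mean(4 corners)
unit = 2.58² × 1.494 / (4×255) = 0.00974967 mm³ per gray-sum
row 0: Σ corner-gray over 13 cells = 5706  → 55.6316
row 1: Σ corner-gray over 13 cells = 5633  → 54.9199
row 2: Σ corner-gray over 13 cells = 7116  → 69.3786
row 3: Σ corner-gray over 13 cells = 6545  → 63.8116
row 4: Σ corner-gray over 13 cells = 6721  → 65.5275
row 5: Σ corner-gray over 13 cells = 7459  → 72.7228
row 6: Σ corner-gray over 13 cells = 6030  → 58.7905
row 7: Σ corner-gray over 13 cells = 6279  → 61.2182
row 8: Σ corner-gray over 13 cells = 5861  → 57.1428
row 9: Σ corner-gray over 13 cells = 5307  → 51.7415
row 10: Σ corner-gray over 13 cells = 6358  → 61.9884
row 11: Σ corner-gray over 13 cells = 6535  → 63.7141
row 12: Σ corner-gray over 13 cells = 6681  → 65.1375
row 13: Σ corner-gray over 13 cells = 7408  → 72.2255
Σ rows: total corner-gray = 89639  → 873.9505 mm³

873.951


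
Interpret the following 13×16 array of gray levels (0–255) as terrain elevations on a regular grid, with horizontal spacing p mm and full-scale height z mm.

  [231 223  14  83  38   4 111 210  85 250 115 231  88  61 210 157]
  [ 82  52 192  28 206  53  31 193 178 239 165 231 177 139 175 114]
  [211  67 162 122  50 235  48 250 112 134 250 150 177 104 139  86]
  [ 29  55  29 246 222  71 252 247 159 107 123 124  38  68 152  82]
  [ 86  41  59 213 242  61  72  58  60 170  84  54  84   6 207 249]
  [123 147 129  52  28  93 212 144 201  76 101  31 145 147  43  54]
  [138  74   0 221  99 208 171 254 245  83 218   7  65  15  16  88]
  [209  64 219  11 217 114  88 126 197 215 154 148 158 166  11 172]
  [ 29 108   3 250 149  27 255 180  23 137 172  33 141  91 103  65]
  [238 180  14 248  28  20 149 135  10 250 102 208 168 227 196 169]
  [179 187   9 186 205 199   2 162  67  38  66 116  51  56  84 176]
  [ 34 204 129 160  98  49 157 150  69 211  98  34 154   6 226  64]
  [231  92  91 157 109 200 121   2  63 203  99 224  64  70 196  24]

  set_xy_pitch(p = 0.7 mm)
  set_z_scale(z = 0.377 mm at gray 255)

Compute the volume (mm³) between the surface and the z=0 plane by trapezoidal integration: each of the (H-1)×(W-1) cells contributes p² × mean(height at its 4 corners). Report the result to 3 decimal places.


height_mm = gray/255 × 0.377; cell vol = 0.7² × mean(4 corners)
unit = 0.7² × 0.377 / (4×255) = 0.000181108 mm³ per gray-sum
row 0: Σ corner-gray over 15 cells = 8148  → 1.4757
row 1: Σ corner-gray over 15 cells = 8611  → 1.5595
row 2: Σ corner-gray over 15 cells = 8194  → 1.4840
row 3: Σ corner-gray over 15 cells = 7054  → 1.2775
row 4: Σ corner-gray over 15 cells = 6432  → 1.1649
row 5: Σ corner-gray over 15 cells = 6853  → 1.2411
row 6: Σ corner-gray over 15 cells = 7735  → 1.4009
row 7: Σ corner-gray over 15 cells = 7595  → 1.3755
row 8: Σ corner-gray over 15 cells = 7715  → 1.3972
row 9: Σ corner-gray over 15 cells = 7488  → 1.3561
row 10: Σ corner-gray over 15 cells = 6799  → 1.2314
row 11: Σ corner-gray over 15 cells = 7225  → 1.3085
Σ rows: total corner-gray = 89849  → 16.2724 mm³

16.272


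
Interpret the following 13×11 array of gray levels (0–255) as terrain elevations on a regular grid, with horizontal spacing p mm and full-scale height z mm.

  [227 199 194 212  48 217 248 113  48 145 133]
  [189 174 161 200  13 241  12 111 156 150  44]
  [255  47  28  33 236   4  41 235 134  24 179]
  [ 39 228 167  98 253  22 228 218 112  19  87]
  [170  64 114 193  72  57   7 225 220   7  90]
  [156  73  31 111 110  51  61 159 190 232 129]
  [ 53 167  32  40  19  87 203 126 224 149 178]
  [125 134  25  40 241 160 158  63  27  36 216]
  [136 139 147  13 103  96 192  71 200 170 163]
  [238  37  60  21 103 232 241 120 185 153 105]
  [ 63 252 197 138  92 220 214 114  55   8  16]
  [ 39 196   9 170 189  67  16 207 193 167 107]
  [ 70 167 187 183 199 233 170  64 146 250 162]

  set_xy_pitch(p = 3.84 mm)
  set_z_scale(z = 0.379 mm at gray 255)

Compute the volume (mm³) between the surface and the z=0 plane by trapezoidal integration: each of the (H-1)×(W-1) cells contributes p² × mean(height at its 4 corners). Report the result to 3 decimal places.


330.669

height_mm = gray/255 × 0.379; cell vol = 3.84² × mean(4 corners)
unit = 3.84² × 0.379 / (4×255) = 0.005479 mm³ per gray-sum
row 0: Σ corner-gray over 10 cells = 5877  → 32.2001
row 1: Σ corner-gray over 10 cells = 4667  → 25.5705
row 2: Σ corner-gray over 10 cells = 4814  → 26.3759
row 3: Σ corner-gray over 10 cells = 4994  → 27.3621
row 4: Σ corner-gray over 10 cells = 4499  → 24.6500
row 5: Σ corner-gray over 10 cells = 4646  → 25.4554
row 6: Σ corner-gray over 10 cells = 4434  → 24.2939
row 7: Σ corner-gray over 10 cells = 4670  → 25.5869
row 8: Σ corner-gray over 10 cells = 5208  → 28.5346
row 9: Σ corner-gray over 10 cells = 5306  → 29.0716
row 10: Σ corner-gray over 10 cells = 5233  → 28.6716
row 11: Σ corner-gray over 10 cells = 6004  → 32.8959
Σ rows: total corner-gray = 60352  → 330.6688 mm³


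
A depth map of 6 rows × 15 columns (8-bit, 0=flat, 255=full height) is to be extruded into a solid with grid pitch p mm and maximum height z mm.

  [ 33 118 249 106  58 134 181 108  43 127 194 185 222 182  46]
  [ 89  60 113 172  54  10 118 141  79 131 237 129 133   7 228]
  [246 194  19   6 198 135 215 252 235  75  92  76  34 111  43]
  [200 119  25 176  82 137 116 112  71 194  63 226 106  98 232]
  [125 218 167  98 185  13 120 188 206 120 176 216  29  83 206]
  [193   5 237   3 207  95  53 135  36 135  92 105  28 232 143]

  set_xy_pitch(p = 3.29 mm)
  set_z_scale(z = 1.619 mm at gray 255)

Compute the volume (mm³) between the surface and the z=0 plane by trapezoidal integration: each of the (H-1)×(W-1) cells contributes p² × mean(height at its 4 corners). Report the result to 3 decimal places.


604.293

height_mm = gray/255 × 1.619; cell vol = 3.29² × mean(4 corners)
unit = 3.29² × 1.619 / (4×255) = 0.0171806 mm³ per gray-sum
row 0: Σ corner-gray over 14 cells = 6978  → 119.8863
row 1: Σ corner-gray over 14 cells = 6658  → 114.3885
row 2: Σ corner-gray over 14 cells = 7055  → 121.2092
row 3: Σ corner-gray over 14 cells = 7451  → 128.0127
row 4: Σ corner-gray over 14 cells = 7031  → 120.7968
Σ rows: total corner-gray = 35173  → 604.2934 mm³


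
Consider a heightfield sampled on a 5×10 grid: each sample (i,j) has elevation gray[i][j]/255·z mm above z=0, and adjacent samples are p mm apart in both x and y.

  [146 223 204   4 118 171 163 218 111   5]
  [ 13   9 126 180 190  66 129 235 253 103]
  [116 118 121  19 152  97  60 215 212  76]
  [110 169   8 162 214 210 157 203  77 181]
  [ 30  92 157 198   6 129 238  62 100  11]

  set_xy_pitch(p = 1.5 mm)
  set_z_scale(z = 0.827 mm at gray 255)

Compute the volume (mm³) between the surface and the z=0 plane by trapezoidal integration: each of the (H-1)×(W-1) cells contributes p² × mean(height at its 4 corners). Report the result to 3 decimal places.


35.219

height_mm = gray/255 × 0.827; cell vol = 1.5² × mean(4 corners)
unit = 1.5² × 0.827 / (4×255) = 0.00182426 mm³ per gray-sum
row 0: Σ corner-gray over 9 cells = 5067  → 9.2435
row 1: Σ corner-gray over 9 cells = 4672  → 8.5230
row 2: Σ corner-gray over 9 cells = 4871  → 8.8860
row 3: Σ corner-gray over 9 cells = 4696  → 8.5667
Σ rows: total corner-gray = 19306  → 35.2193 mm³


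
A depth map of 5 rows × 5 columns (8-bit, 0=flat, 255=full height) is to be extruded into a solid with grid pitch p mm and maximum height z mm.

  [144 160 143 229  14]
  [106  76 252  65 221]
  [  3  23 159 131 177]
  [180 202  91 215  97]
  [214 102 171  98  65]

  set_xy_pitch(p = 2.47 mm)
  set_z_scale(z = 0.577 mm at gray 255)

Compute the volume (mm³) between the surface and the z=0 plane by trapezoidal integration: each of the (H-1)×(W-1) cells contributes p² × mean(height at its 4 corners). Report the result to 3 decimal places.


29.912

height_mm = gray/255 × 0.577; cell vol = 2.47² × mean(4 corners)
unit = 2.47² × 0.577 / (4×255) = 0.0034512 mm³ per gray-sum
row 0: Σ corner-gray over 4 cells = 2335  → 8.0585
row 1: Σ corner-gray over 4 cells = 1919  → 6.6228
row 2: Σ corner-gray over 4 cells = 2099  → 7.2441
row 3: Σ corner-gray over 4 cells = 2314  → 7.9861
Σ rows: total corner-gray = 8667  → 29.9115 mm³


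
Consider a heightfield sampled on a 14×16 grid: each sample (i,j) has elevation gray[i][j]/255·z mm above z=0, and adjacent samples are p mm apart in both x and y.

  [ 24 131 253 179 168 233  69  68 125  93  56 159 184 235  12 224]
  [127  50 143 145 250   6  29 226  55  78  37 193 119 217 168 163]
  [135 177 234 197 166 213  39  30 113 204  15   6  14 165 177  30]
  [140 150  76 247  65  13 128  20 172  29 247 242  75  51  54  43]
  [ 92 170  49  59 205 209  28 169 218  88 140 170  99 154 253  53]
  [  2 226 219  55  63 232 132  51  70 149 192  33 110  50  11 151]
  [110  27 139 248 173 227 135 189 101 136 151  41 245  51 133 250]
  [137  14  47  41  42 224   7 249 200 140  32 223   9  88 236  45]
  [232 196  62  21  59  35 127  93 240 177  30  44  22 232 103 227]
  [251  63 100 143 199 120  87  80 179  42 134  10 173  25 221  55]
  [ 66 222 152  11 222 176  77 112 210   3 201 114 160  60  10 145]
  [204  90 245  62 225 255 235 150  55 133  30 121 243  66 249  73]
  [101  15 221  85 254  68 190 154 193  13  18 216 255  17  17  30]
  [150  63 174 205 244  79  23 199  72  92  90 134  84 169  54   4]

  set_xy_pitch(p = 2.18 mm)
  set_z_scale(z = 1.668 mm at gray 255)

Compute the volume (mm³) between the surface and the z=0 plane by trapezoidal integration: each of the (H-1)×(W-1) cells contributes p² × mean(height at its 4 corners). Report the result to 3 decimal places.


751.169

height_mm = gray/255 × 1.668; cell vol = 2.18² × mean(4 corners)
unit = 2.18² × 1.668 / (4×255) = 0.00777157 mm³ per gray-sum
row 0: Σ corner-gray over 15 cells = 7900  → 61.3954
row 1: Σ corner-gray over 15 cells = 7387  → 57.4086
row 2: Σ corner-gray over 15 cells = 6986  → 54.2922
row 3: Σ corner-gray over 15 cells = 7488  → 58.1935
row 4: Σ corner-gray over 15 cells = 7506  → 58.3334
row 5: Σ corner-gray over 15 cells = 7691  → 59.7712
row 6: Σ corner-gray over 15 cells = 7638  → 59.3593
row 7: Σ corner-gray over 15 cells = 6627  → 51.5022
row 8: Σ corner-gray over 15 cells = 6799  → 52.8389
row 9: Σ corner-gray over 15 cells = 7129  → 55.4035
row 10: Σ corner-gray over 15 cells = 8266  → 64.2398
row 11: Σ corner-gray over 15 cells = 8158  → 63.4005
row 12: Σ corner-gray over 15 cells = 7081  → 55.0305
Σ rows: total corner-gray = 96656  → 751.1690 mm³


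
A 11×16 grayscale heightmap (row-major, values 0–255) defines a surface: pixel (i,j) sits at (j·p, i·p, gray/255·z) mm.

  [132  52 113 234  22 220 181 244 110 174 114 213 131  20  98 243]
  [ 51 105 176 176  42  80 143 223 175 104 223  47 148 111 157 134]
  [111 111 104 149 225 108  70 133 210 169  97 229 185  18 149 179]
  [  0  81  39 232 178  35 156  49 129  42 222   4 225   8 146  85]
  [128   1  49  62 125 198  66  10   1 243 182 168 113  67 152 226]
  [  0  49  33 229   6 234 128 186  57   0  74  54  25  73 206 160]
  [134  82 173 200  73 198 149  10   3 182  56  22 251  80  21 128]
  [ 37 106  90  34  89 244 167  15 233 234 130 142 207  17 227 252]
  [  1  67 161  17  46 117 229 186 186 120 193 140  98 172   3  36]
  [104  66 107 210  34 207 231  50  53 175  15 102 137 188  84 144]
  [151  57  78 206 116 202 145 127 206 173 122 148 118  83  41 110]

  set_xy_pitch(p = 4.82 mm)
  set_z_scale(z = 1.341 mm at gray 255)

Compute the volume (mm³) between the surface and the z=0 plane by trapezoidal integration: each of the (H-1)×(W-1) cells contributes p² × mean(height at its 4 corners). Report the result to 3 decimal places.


height_mm = gray/255 × 1.341; cell vol = 4.82² × mean(4 corners)
unit = 4.82² × 1.341 / (4×255) = 0.0305438 mm³ per gray-sum
row 0: Σ corner-gray over 15 cells = 8232  → 251.4363
row 1: Σ corner-gray over 15 cells = 8209  → 250.7338
row 2: Σ corner-gray over 15 cells = 7381  → 225.4436
row 3: Σ corner-gray over 15 cells = 6405  → 195.6329
row 4: Σ corner-gray over 15 cells = 6096  → 186.1948
row 5: Σ corner-gray over 15 cells = 6130  → 187.2333
row 6: Σ corner-gray over 15 cells = 7421  → 226.6653
row 7: Σ corner-gray over 15 cells = 7666  → 234.1486
row 8: Σ corner-gray over 15 cells = 7073  → 216.0361
row 9: Σ corner-gray over 15 cells = 7471  → 228.1925
Σ rows: total corner-gray = 72084  → 2201.7173 mm³

2201.717


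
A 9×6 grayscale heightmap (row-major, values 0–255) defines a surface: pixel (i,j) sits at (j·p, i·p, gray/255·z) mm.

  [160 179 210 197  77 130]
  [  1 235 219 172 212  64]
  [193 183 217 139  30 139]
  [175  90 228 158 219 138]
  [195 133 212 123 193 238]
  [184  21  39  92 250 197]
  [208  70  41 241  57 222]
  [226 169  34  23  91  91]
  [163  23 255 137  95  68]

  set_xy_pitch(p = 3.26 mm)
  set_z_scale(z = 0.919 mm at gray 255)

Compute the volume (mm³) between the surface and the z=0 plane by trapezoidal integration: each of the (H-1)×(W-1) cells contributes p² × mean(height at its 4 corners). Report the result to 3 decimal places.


height_mm = gray/255 × 0.919; cell vol = 3.26² × mean(4 corners)
unit = 3.26² × 0.919 / (4×255) = 0.00957526 mm³ per gray-sum
row 0: Σ corner-gray over 5 cells = 3357  → 32.1441
row 1: Σ corner-gray over 5 cells = 3211  → 30.7462
row 2: Σ corner-gray over 5 cells = 3173  → 30.3823
row 3: Σ corner-gray over 5 cells = 3458  → 33.1112
row 4: Σ corner-gray over 5 cells = 2940  → 28.1513
row 5: Σ corner-gray over 5 cells = 2433  → 23.2966
row 6: Σ corner-gray over 5 cells = 2199  → 21.0560
row 7: Σ corner-gray over 5 cells = 2202  → 21.0847
Σ rows: total corner-gray = 22973  → 219.9724 mm³

219.972


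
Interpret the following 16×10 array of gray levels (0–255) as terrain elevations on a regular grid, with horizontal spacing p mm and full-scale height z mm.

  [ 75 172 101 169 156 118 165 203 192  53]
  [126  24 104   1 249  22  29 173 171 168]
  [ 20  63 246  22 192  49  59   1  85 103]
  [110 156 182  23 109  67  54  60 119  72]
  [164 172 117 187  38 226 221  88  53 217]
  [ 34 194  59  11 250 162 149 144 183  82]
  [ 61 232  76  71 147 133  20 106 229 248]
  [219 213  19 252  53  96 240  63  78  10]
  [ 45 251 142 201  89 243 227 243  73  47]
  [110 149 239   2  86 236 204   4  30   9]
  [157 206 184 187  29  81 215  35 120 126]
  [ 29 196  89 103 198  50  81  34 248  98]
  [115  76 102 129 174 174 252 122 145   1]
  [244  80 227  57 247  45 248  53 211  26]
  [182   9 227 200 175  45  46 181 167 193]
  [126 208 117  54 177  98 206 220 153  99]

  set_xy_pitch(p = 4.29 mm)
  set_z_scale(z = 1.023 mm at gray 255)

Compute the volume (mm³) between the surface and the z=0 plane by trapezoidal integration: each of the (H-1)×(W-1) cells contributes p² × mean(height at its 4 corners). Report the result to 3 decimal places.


1274.338

height_mm = gray/255 × 1.023; cell vol = 4.29² × mean(4 corners)
unit = 4.29² × 1.023 / (4×255) = 0.0184582 mm³ per gray-sum
row 0: Σ corner-gray over 9 cells = 4520  → 83.4312
row 1: Σ corner-gray over 9 cells = 3397  → 62.7026
row 2: Σ corner-gray over 9 cells = 3279  → 60.5245
row 3: Σ corner-gray over 9 cells = 4307  → 79.4996
row 4: Σ corner-gray over 9 cells = 5005  → 92.3834
row 5: Σ corner-gray over 9 cells = 4757  → 87.8058
row 6: Σ corner-gray over 9 cells = 4594  → 84.7971
row 7: Σ corner-gray over 9 cells = 5287  → 97.5887
row 8: Σ corner-gray over 9 cells = 5049  → 93.1956
row 9: Σ corner-gray over 9 cells = 4416  → 81.5115
row 10: Σ corner-gray over 9 cells = 4522  → 83.4681
row 11: Σ corner-gray over 9 cells = 4589  → 84.7048
row 12: Σ corner-gray over 9 cells = 5070  → 93.5832
row 13: Σ corner-gray over 9 cells = 5081  → 93.7863
row 14: Σ corner-gray over 9 cells = 5166  → 95.3552
Σ rows: total corner-gray = 69039  → 1274.3377 mm³


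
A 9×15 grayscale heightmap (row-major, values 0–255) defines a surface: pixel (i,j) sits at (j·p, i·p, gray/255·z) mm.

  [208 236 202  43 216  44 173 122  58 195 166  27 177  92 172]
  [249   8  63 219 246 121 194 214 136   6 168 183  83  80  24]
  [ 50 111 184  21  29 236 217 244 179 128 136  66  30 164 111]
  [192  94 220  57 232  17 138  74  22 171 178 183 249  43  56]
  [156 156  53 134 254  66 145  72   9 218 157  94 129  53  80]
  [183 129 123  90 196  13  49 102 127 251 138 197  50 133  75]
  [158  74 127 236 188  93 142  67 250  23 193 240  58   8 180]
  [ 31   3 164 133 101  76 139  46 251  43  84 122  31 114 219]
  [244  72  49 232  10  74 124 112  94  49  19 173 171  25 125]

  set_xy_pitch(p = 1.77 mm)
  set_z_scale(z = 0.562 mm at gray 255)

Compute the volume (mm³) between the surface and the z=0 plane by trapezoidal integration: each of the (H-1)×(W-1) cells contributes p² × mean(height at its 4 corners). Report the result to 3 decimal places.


height_mm = gray/255 × 0.562; cell vol = 1.77² × mean(4 corners)
unit = 1.77² × 0.562 / (4×255) = 0.00172617 mm³ per gray-sum
row 0: Σ corner-gray over 14 cells = 7597  → 13.1137
row 1: Σ corner-gray over 14 cells = 7366  → 12.7149
row 2: Σ corner-gray over 14 cells = 7255  → 12.5233
row 3: Σ corner-gray over 14 cells = 6920  → 11.9451
row 4: Σ corner-gray over 14 cells = 6770  → 11.6861
row 5: Σ corner-gray over 14 cells = 7190  → 12.4111
row 6: Σ corner-gray over 14 cells = 6600  → 11.3927
row 7: Σ corner-gray over 14 cells = 5641  → 9.7373
Σ rows: total corner-gray = 55339  → 95.5243 mm³

95.524


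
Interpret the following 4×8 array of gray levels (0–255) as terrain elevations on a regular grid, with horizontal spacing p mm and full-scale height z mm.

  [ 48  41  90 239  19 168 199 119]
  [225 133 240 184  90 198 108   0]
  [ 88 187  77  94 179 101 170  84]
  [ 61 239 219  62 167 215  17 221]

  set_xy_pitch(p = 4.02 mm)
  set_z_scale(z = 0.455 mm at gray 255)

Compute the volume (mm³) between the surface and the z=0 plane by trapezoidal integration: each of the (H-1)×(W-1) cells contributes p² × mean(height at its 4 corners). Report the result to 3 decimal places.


83.889

height_mm = gray/255 × 0.455; cell vol = 4.02² × mean(4 corners)
unit = 4.02² × 0.455 / (4×255) = 0.00720881 mm³ per gray-sum
row 0: Σ corner-gray over 7 cells = 3810  → 27.4656
row 1: Σ corner-gray over 7 cells = 3919  → 28.2513
row 2: Σ corner-gray over 7 cells = 3908  → 28.1720
Σ rows: total corner-gray = 11637  → 83.8889 mm³


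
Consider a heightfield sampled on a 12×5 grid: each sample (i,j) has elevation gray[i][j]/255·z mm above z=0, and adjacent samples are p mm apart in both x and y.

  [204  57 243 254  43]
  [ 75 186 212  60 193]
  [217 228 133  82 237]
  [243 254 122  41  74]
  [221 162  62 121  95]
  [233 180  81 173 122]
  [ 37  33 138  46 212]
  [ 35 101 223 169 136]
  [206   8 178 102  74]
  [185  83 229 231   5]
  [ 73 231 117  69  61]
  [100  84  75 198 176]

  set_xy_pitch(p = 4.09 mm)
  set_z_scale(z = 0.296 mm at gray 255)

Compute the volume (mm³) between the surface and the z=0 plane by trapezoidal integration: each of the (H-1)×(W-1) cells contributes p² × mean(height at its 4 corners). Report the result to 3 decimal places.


116.666

height_mm = gray/255 × 0.296; cell vol = 4.09² × mean(4 corners)
unit = 4.09² × 0.296 / (4×255) = 0.00485443 mm³ per gray-sum
row 0: Σ corner-gray over 4 cells = 2539  → 12.3254
row 1: Σ corner-gray over 4 cells = 2524  → 12.2526
row 2: Σ corner-gray over 4 cells = 2491  → 12.0924
row 3: Σ corner-gray over 4 cells = 2157  → 10.4710
row 4: Σ corner-gray over 4 cells = 2229  → 10.8205
row 5: Σ corner-gray over 4 cells = 1906  → 9.2525
row 6: Σ corner-gray over 4 cells = 1840  → 8.9321
row 7: Σ corner-gray over 4 cells = 2013  → 9.7720
row 8: Σ corner-gray over 4 cells = 2132  → 10.3496
row 9: Σ corner-gray over 4 cells = 2244  → 10.8933
row 10: Σ corner-gray over 4 cells = 1958  → 9.5050
Σ rows: total corner-gray = 24033  → 116.6665 mm³


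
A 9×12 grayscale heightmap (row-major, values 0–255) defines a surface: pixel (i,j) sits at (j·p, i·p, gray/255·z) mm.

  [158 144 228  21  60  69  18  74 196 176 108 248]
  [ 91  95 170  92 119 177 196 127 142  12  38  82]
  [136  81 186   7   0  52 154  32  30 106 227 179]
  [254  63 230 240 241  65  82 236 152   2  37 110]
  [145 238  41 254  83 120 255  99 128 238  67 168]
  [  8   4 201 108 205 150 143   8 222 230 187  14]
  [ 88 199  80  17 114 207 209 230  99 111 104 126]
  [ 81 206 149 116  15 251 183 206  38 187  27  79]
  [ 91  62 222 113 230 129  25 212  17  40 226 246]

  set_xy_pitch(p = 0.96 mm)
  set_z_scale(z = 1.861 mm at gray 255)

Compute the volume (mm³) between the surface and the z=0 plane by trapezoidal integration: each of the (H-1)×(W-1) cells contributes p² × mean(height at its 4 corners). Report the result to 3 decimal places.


75.809

height_mm = gray/255 × 1.861; cell vol = 0.96² × mean(4 corners)
unit = 0.96² × 1.861 / (4×255) = 0.00168147 mm³ per gray-sum
row 0: Σ corner-gray over 11 cells = 5103  → 8.5805
row 1: Σ corner-gray over 11 cells = 4574  → 7.6910
row 2: Σ corner-gray over 11 cells = 5125  → 8.6175
row 3: Σ corner-gray over 11 cells = 6419  → 10.7933
row 4: Σ corner-gray over 11 cells = 6297  → 10.5882
row 5: Σ corner-gray over 11 cells = 5892  → 9.9072
row 6: Σ corner-gray over 11 cells = 5870  → 9.8702
row 7: Σ corner-gray over 11 cells = 5805  → 9.7609
Σ rows: total corner-gray = 45085  → 75.8090 mm³


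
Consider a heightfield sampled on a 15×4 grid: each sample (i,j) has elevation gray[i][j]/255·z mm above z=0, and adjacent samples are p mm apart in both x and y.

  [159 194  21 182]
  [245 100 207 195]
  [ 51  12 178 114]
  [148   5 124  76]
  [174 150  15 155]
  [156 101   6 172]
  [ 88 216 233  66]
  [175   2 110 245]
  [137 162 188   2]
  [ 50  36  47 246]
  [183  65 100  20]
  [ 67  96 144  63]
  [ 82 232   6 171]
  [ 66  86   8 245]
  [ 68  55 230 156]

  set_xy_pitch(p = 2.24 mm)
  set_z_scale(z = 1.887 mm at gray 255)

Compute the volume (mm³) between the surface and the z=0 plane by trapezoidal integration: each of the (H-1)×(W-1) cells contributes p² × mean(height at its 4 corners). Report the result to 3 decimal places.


height_mm = gray/255 × 1.887; cell vol = 2.24² × mean(4 corners)
unit = 2.24² × 1.887 / (4×255) = 0.00928256 mm³ per gray-sum
row 0: Σ corner-gray over 3 cells = 1825  → 16.9407
row 1: Σ corner-gray over 3 cells = 1599  → 14.8428
row 2: Σ corner-gray over 3 cells = 1027  → 9.5332
row 3: Σ corner-gray over 3 cells = 1141  → 10.5914
row 4: Σ corner-gray over 3 cells = 1201  → 11.1484
row 5: Σ corner-gray over 3 cells = 1594  → 14.7964
row 6: Σ corner-gray over 3 cells = 1696  → 15.7432
row 7: Σ corner-gray over 3 cells = 1483  → 13.7660
row 8: Σ corner-gray over 3 cells = 1301  → 12.0766
row 9: Σ corner-gray over 3 cells = 995  → 9.2361
row 10: Σ corner-gray over 3 cells = 1143  → 10.6100
row 11: Σ corner-gray over 3 cells = 1339  → 12.4293
row 12: Σ corner-gray over 3 cells = 1228  → 11.3990
row 13: Σ corner-gray over 3 cells = 1293  → 12.0024
Σ rows: total corner-gray = 18865  → 175.1155 mm³

175.115


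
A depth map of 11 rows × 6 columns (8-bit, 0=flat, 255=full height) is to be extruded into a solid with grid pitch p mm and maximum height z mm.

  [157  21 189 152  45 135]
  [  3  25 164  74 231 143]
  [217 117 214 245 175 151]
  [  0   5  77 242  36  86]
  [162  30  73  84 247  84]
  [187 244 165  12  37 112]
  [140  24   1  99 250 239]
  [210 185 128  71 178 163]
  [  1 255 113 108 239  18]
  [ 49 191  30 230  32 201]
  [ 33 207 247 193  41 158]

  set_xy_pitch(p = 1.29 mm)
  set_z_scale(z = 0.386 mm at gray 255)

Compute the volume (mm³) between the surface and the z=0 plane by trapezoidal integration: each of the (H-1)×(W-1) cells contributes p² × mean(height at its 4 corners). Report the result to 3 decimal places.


height_mm = gray/255 × 0.386; cell vol = 1.29² × mean(4 corners)
unit = 1.29² × 0.386 / (4×255) = 0.000629748 mm³ per gray-sum
row 0: Σ corner-gray over 5 cells = 2240  → 1.4106
row 1: Σ corner-gray over 5 cells = 3004  → 1.8918
row 2: Σ corner-gray over 5 cells = 2676  → 1.6852
row 3: Σ corner-gray over 5 cells = 1920  → 1.2091
row 4: Σ corner-gray over 5 cells = 2329  → 1.4667
row 5: Σ corner-gray over 5 cells = 2342  → 1.4749
row 6: Σ corner-gray over 5 cells = 2624  → 1.6525
row 7: Σ corner-gray over 5 cells = 2946  → 1.8552
row 8: Σ corner-gray over 5 cells = 2665  → 1.6783
row 9: Σ corner-gray over 5 cells = 2783  → 1.7526
Σ rows: total corner-gray = 25529  → 16.0768 mm³

16.077


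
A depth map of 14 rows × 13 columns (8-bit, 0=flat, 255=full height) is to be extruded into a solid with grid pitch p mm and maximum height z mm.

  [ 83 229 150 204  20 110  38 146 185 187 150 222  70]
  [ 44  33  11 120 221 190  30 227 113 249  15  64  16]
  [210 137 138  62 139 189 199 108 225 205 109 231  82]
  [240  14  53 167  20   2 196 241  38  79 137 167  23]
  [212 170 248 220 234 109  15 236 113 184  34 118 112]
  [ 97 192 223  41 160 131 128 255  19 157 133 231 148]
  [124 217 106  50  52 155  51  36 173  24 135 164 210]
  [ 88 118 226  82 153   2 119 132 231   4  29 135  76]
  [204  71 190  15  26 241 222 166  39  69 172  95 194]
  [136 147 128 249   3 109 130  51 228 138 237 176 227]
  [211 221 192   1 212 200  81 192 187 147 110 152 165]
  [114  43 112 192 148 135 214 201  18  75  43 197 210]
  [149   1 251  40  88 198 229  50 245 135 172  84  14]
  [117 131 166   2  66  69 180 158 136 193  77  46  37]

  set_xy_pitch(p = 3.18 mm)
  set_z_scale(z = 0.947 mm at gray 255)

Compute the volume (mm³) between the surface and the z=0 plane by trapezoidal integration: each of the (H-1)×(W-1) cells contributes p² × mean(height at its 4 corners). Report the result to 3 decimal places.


height_mm = gray/255 × 0.947; cell vol = 3.18² × mean(4 corners)
unit = 3.18² × 0.947 / (4×255) = 0.00938867 mm³ per gray-sum
row 0: Σ corner-gray over 12 cells = 6041  → 56.7170
row 1: Σ corner-gray over 12 cells = 6382  → 59.9185
row 2: Σ corner-gray over 12 cells = 6267  → 58.8388
row 3: Σ corner-gray over 12 cells = 6177  → 57.9938
row 4: Σ corner-gray over 12 cells = 7271  → 68.2650
row 5: Σ corner-gray over 12 cells = 6245  → 58.6322
row 6: Σ corner-gray over 12 cells = 5286  → 49.6285
row 7: Σ corner-gray over 12 cells = 5636  → 52.9145
row 8: Σ corner-gray over 12 cells = 6565  → 61.6366
row 9: Σ corner-gray over 12 cells = 7321  → 68.7344
row 10: Σ corner-gray over 12 cells = 6846  → 64.2748
row 11: Σ corner-gray over 12 cells = 6229  → 58.4820
row 12: Σ corner-gray over 12 cells = 5751  → 53.9942
Σ rows: total corner-gray = 82017  → 770.0305 mm³

770.030


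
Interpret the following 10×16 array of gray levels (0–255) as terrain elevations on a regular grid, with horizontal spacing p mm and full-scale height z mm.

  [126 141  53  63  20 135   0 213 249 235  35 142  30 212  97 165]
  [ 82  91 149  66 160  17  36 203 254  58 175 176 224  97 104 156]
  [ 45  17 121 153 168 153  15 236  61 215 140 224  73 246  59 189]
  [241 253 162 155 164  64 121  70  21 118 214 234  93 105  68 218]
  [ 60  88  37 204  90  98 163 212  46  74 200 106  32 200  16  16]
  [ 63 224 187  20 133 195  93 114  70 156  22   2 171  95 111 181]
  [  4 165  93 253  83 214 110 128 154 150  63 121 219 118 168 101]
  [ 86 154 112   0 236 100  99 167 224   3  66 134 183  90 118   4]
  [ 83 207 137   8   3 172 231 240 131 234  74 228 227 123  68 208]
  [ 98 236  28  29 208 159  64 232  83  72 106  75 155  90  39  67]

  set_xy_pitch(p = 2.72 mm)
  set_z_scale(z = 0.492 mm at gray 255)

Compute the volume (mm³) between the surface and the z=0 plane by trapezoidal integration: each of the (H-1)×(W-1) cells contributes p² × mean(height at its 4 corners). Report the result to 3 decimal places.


243.852

height_mm = gray/255 × 0.492; cell vol = 2.72² × mean(4 corners)
unit = 2.72² × 0.492 / (4×255) = 0.00356864 mm³ per gray-sum
row 0: Σ corner-gray over 15 cells = 7399  → 26.4044
row 1: Σ corner-gray over 15 cells = 7854  → 28.0281
row 2: Σ corner-gray over 15 cells = 8139  → 29.0452
row 3: Σ corner-gray over 15 cells = 7351  → 26.2331
row 4: Σ corner-gray over 15 cells = 6638  → 23.6886
row 5: Σ corner-gray over 15 cells = 7613  → 27.1681
row 6: Σ corner-gray over 15 cells = 7645  → 27.2823
row 7: Σ corner-gray over 15 cells = 7919  → 28.2601
row 8: Σ corner-gray over 15 cells = 7774  → 27.7426
Σ rows: total corner-gray = 68332  → 243.8523 mm³


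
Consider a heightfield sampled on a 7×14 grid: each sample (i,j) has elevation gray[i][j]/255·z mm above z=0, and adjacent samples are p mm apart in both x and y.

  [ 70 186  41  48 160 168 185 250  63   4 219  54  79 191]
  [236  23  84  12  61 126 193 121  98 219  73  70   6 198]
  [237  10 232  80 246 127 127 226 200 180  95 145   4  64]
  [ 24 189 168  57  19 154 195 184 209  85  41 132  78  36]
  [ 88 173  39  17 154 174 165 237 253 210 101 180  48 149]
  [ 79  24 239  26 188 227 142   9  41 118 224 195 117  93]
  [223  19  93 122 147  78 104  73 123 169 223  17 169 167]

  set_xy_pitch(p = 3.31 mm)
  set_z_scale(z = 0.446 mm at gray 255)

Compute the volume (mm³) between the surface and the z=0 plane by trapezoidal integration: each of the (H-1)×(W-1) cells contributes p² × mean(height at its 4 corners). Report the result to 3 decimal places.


186.484

height_mm = gray/255 × 0.446; cell vol = 3.31² × mean(4 corners)
unit = 3.31² × 0.446 / (4×255) = 0.00479061 mm³ per gray-sum
row 0: Σ corner-gray over 13 cells = 5781  → 27.6945
row 1: Σ corner-gray over 13 cells = 6251  → 29.9461
row 2: Σ corner-gray over 13 cells = 6727  → 32.2264
row 3: Σ corner-gray over 13 cells = 6821  → 32.6767
row 4: Σ corner-gray over 13 cells = 7011  → 33.5870
row 5: Σ corner-gray over 13 cells = 6336  → 30.3533
Σ rows: total corner-gray = 38927  → 186.4840 mm³


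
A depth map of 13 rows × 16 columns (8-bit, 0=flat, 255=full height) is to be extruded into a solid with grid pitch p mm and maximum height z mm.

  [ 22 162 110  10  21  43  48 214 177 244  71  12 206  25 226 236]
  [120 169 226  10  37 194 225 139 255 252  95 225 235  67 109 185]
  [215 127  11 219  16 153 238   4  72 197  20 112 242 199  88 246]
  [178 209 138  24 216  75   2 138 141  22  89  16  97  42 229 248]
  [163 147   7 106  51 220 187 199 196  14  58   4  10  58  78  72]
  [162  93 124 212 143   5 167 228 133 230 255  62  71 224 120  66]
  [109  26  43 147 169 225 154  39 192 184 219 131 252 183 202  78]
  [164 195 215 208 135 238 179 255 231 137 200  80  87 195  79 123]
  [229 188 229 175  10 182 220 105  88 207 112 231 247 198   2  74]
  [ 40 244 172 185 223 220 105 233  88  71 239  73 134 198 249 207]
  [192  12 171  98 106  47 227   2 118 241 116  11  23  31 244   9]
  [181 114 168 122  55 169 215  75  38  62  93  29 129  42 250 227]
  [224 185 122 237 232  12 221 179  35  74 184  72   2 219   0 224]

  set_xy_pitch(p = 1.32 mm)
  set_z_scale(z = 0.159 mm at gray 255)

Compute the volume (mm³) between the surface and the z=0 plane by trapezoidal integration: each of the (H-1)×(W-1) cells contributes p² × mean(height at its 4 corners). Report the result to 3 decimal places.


26.622

height_mm = gray/255 × 0.159; cell vol = 1.32² × mean(4 corners)
unit = 1.32² × 0.159 / (4×255) = 0.000271609 mm³ per gray-sum
row 0: Σ corner-gray over 15 cells = 8177  → 2.2210
row 1: Σ corner-gray over 15 cells = 8638  → 2.3462
row 2: Σ corner-gray over 15 cells = 7159  → 1.9445
row 3: Σ corner-gray over 15 cells = 6207  → 1.6859
row 4: Σ corner-gray over 15 cells = 7267  → 1.9738
row 5: Σ corner-gray over 15 cells = 8881  → 2.4122
row 6: Σ corner-gray over 15 cells = 9674  → 2.6275
row 7: Σ corner-gray over 15 cells = 9846  → 2.6743
row 8: Σ corner-gray over 15 cells = 9806  → 2.6634
row 9: Σ corner-gray over 15 cells = 8210  → 2.2299
row 10: Σ corner-gray over 15 cells = 6625  → 1.7994
row 11: Σ corner-gray over 15 cells = 7526  → 2.0441
Σ rows: total corner-gray = 98016  → 26.6221 mm³


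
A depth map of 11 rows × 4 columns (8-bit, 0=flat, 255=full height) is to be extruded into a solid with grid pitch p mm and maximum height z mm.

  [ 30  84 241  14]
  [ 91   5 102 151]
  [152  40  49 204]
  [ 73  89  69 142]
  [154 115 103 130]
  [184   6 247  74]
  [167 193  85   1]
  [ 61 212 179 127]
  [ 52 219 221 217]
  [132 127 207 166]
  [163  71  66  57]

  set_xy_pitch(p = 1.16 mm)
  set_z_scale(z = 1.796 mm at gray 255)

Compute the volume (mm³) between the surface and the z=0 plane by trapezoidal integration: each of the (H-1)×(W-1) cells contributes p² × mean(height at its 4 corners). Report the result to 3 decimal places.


35.104

height_mm = gray/255 × 1.796; cell vol = 1.16² × mean(4 corners)
unit = 1.16² × 1.796 / (4×255) = 0.00236931 mm³ per gray-sum
row 0: Σ corner-gray over 3 cells = 1150  → 2.7247
row 1: Σ corner-gray over 3 cells = 990  → 2.3456
row 2: Σ corner-gray over 3 cells = 1065  → 2.5233
row 3: Σ corner-gray over 3 cells = 1251  → 2.9640
row 4: Σ corner-gray over 3 cells = 1484  → 3.5161
row 5: Σ corner-gray over 3 cells = 1488  → 3.5255
row 6: Σ corner-gray over 3 cells = 1694  → 4.0136
row 7: Σ corner-gray over 3 cells = 2119  → 5.0206
row 8: Σ corner-gray over 3 cells = 2115  → 5.0111
row 9: Σ corner-gray over 3 cells = 1460  → 3.4592
Σ rows: total corner-gray = 14816  → 35.1037 mm³


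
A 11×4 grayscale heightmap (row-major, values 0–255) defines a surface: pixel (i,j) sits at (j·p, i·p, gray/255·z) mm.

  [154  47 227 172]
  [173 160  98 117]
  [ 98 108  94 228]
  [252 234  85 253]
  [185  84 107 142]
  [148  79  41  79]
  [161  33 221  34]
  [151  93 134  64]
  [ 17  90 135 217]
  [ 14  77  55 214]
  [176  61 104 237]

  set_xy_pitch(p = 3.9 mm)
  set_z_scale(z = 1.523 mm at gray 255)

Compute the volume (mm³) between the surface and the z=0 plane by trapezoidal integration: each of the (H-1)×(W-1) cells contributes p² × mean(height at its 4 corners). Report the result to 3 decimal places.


327.555

height_mm = gray/255 × 1.523; cell vol = 3.9² × mean(4 corners)
unit = 3.9² × 1.523 / (4×255) = 0.0227106 mm³ per gray-sum
row 0: Σ corner-gray over 3 cells = 1680  → 38.1538
row 1: Σ corner-gray over 3 cells = 1536  → 34.8835
row 2: Σ corner-gray over 3 cells = 1873  → 42.5370
row 3: Σ corner-gray over 3 cells = 1852  → 42.0601
row 4: Σ corner-gray over 3 cells = 1176  → 26.7077
row 5: Σ corner-gray over 3 cells = 1170  → 26.5714
row 6: Σ corner-gray over 3 cells = 1372  → 31.1590
row 7: Σ corner-gray over 3 cells = 1353  → 30.7275
row 8: Σ corner-gray over 3 cells = 1176  → 26.7077
row 9: Σ corner-gray over 3 cells = 1235  → 28.0476
Σ rows: total corner-gray = 14423  → 327.5552 mm³


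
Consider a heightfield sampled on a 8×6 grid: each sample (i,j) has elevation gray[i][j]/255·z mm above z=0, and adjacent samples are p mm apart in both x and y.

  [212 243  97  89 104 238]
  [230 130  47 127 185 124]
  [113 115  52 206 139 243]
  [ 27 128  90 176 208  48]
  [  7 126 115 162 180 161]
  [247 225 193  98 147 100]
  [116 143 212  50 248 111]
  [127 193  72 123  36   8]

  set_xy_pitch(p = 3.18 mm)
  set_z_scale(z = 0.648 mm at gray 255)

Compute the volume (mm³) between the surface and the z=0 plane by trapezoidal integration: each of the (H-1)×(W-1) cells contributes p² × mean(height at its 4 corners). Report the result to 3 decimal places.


height_mm = gray/255 × 0.648; cell vol = 3.18² × mean(4 corners)
unit = 3.18² × 0.648 / (4×255) = 0.00642435 mm³ per gray-sum
row 0: Σ corner-gray over 5 cells = 2848  → 18.2965
row 1: Σ corner-gray over 5 cells = 2712  → 17.4228
row 2: Σ corner-gray over 5 cells = 2659  → 17.0823
row 3: Σ corner-gray over 5 cells = 2613  → 16.7868
row 4: Σ corner-gray over 5 cells = 3007  → 19.3180
row 5: Σ corner-gray over 5 cells = 3206  → 20.5965
row 6: Σ corner-gray over 5 cells = 2516  → 16.1637
Σ rows: total corner-gray = 19561  → 125.6667 mm³

125.667


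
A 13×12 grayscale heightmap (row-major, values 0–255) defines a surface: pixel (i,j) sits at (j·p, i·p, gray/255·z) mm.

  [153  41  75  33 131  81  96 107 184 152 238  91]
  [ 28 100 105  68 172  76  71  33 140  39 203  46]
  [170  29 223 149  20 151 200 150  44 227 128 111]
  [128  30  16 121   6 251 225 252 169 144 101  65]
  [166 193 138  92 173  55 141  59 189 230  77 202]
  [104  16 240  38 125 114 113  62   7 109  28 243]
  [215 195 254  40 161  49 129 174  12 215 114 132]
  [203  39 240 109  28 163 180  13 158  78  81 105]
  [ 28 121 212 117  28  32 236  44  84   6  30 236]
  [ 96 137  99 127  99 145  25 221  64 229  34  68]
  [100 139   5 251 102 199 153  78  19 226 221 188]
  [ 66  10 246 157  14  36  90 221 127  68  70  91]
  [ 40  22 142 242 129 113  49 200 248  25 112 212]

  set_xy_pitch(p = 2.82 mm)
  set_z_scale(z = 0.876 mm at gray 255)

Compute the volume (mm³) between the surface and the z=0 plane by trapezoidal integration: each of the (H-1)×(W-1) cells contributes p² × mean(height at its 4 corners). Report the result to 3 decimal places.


424.139

height_mm = gray/255 × 0.876; cell vol = 2.82² × mean(4 corners)
unit = 2.82² × 0.876 / (4×255) = 0.00682971 mm³ per gray-sum
row 0: Σ corner-gray over 11 cells = 4608  → 31.4713
row 1: Σ corner-gray over 11 cells = 5011  → 34.2237
row 2: Σ corner-gray over 11 cells = 5746  → 39.2435
row 3: Σ corner-gray over 11 cells = 5885  → 40.1928
row 4: Σ corner-gray over 11 cells = 5113  → 34.9203
row 5: Σ corner-gray over 11 cells = 5084  → 34.7222
row 6: Σ corner-gray over 11 cells = 5519  → 37.6932
row 7: Σ corner-gray over 11 cells = 4570  → 31.2118
row 8: Σ corner-gray over 11 cells = 4608  → 31.4713
row 9: Σ corner-gray over 11 cells = 5598  → 38.2327
row 10: Σ corner-gray over 11 cells = 5309  → 36.2589
row 11: Σ corner-gray over 11 cells = 5051  → 34.4969
Σ rows: total corner-gray = 62102  → 424.1385 mm³
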